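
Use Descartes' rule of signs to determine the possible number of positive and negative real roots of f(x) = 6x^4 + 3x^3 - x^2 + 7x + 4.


Descartes' rule of signs:

For positive roots, count sign changes in f(x) = 6x^4 + 3x^3 - x^2 + 7x + 4:
Signs of coefficients: +, +, -, +, +
Number of sign changes: 2
Possible positive real roots: 2, 0

For negative roots, examine f(-x) = 6x^4 - 3x^3 - x^2 - 7x + 4:
Signs of coefficients: +, -, -, -, +
Number of sign changes: 2
Possible negative real roots: 2, 0

Positive roots: 2 or 0; Negative roots: 2 or 0


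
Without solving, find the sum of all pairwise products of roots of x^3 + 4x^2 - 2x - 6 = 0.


By Vieta's formulas for x^3 + bx^2 + cx + d = 0:
  r1 + r2 + r3 = -b/a = -4
  r1*r2 + r1*r3 + r2*r3 = c/a = -2
  r1*r2*r3 = -d/a = 6


Sum of pairwise products = -2


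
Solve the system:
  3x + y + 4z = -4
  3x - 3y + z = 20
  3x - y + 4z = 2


Using Cramer's rule. Expand each determinant along the first row.
D  = 3*[(-3)*4 - 1*(-1)] - 1*[3*4 - 1*3] + 4*[3*(-1) - (-3)*3]
  = 3*(-11) - 1*(9) + 4*(6) = -18
Dx = (-4)*[(-3)*4 - 1*(-1)] - 1*[20*4 - 1*2] + 4*[20*(-1) - (-3)*2]
  = (-4)*(-11) - 1*(78) + 4*(-14) = -90
Dy = 3*[20*4 - 1*2] - (-4)*[3*4 - 1*3] + 4*[3*2 - 20*3]
  = 3*(78) - (-4)*(9) + 4*(-54) = 54
Dz = 3*[(-3)*2 - 20*(-1)] - 1*[3*2 - 20*3] + (-4)*[3*(-1) - (-3)*3]
  = 3*(14) - 1*(-54) + (-4)*(6) = 72
x = Dx/D = -90/-18 = 5, y = Dy/D = 54/-18 = -3, z = Dz/D = 72/-18 = -4
Check eq1: (3)(5) + (1)(-3) + (4)(-4) = -4 = -4 ✓
Check eq2: (3)(5) + (-3)(-3) + (1)(-4) = 20 = 20 ✓
Check eq3: (3)(5) + (-1)(-3) + (4)(-4) = 2 = 2 ✓

x = 5, y = -3, z = -4


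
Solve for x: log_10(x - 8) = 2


Convert to exponential form: x - 8 = 10^2 = 100
x = 100 + 8 = 108
Check: log_10(108 - 8) = log_10(100) = log_10(100) = 2 ✓

x = 108


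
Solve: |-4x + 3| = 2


An absolute value equation |expr| = 2 gives two cases:
Case 1: -4x + 3 = 2
  -4x = -1, so x = 1/4
Case 2: -4x + 3 = -2
  -4x = -5, so x = 5/4

x = 1/4, x = 5/4


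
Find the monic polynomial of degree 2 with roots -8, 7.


A monic polynomial with roots -8, 7 is:
p(x) = (x + 8)(x - 7)
After multiplying by (x + 8): x + 8
After multiplying by (x - 7): x^2 + x - 56

x^2 + x - 56


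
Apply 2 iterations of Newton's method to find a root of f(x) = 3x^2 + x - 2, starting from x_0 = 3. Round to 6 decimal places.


Newton's method: x_(n+1) = x_n - f(x_n)/f'(x_n)
f(x) = 3x^2 + x - 2
f'(x) = 6x + 1

Iteration 1:
  f(3.000000) = 28.000000
  f'(3.000000) = 19.000000
  x_1 = 3.000000 - (28.000000)/(19.000000) = 1.526316

Iteration 2:
  f(1.526316) = 6.515235
  f'(1.526316) = 10.157895
  x_2 = 1.526316 - (6.515235)/(10.157895) = 0.884920

x_2 = 0.884920


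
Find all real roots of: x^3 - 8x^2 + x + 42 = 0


Let p(x) = x^3 - 8x^2 + x + 42. By the rational root theorem (leading coefficient 1), any rational root is an integer divisor of 42: try ±1, ±2, ... in turn.
Test x = 1: value = 36 ≠ 0.
Test x = -1: value = 32 ≠ 0.
Test x = 2: value = 20 ≠ 0.
Test x = -2: value = 0 ✓, so (x + 2) is a factor.
Synthetic division by (x + 2): bring down 1; 1(-2) - 8 = -10; (-10)(-2) + 1 = 21; 21(-2) + 42 = 0 → quotient x^2 - 10x + 21, remainder 0.
Solve the quadratic x^2 - 10x + 21 = 0: discriminant = (-10)^2 - 4(1)(21) = 100 - 84 = 16.
sqrt(16) = 4, so x = (10 ± 4)/2: x = 7 or x = 3.

x = -2, x = 3, x = 7


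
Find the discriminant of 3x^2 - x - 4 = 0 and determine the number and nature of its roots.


For ax^2 + bx + c = 0, discriminant D = b^2 - 4ac
Here a = 3, b = -1, c = -4
D = (-1)^2 - 4(3)(-4) = 1 + 48 = 49

D = 49 > 0 and is a perfect square (sqrt = 7)
The equation has 2 distinct real rational roots.

Discriminant = 49, 2 distinct real rational roots


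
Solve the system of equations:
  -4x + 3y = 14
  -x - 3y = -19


Using Cramer's rule:
Determinant D = (-4)(-3) - (-1)(3) = 12 + 3 = 15
Dx = (14)(-3) - (-19)(3) = -42 + 57 = 15
Dy = (-4)(-19) - (-1)(14) = 76 + 14 = 90
x = Dx/D = 15/15 = 1
y = Dy/D = 90/15 = 6

x = 1, y = 6


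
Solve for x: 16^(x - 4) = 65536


Express both sides with the same base.
65536 = 16^4
Since the bases match, equate exponents: x - 4 = 4
So x = 4 - (-4) = 8

x = 8


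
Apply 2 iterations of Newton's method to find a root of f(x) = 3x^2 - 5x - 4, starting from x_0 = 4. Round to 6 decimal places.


Newton's method: x_(n+1) = x_n - f(x_n)/f'(x_n)
f(x) = 3x^2 - 5x - 4
f'(x) = 6x - 5

Iteration 1:
  f(4.000000) = 24.000000
  f'(4.000000) = 19.000000
  x_1 = 4.000000 - (24.000000)/(19.000000) = 2.736842

Iteration 2:
  f(2.736842) = 4.786704
  f'(2.736842) = 11.421053
  x_2 = 2.736842 - (4.786704)/(11.421053) = 2.317730

x_2 = 2.317730


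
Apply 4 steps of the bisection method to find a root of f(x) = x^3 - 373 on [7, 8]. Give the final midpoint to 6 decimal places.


f(x) = x^3 - 373
f(7) = -30 < 0
f(8) = 139 > 0

Step 1: midpoint = (7.000000 + 8.000000)/2 = 7.500000
  f(7.500000) = 48.875000
  f(mid) > 0, so root is in [7.000000, 7.500000]

Step 2: midpoint = (7.000000 + 7.500000)/2 = 7.250000
  f(7.250000) = 8.078125
  f(mid) > 0, so root is in [7.000000, 7.250000]

Step 3: midpoint = (7.000000 + 7.250000)/2 = 7.125000
  f(7.125000) = -11.294922
  f(mid) < 0, so root is in [7.125000, 7.250000]

Step 4: midpoint = (7.125000 + 7.250000)/2 = 7.187500
  f(7.187500) = -1.692627
  f(mid) < 0, so root is in [7.187500, 7.250000]

midpoint = 7.187500


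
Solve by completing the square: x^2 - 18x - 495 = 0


Start: x^2 - 18x - 495 = 0
Move constant: x^2 - 18x = 495
Half of -18 is -9, squared is 81
Add 81 to both sides: x^2 - 18x + 81 = 576
(x - 9)^2 = 576
x - 9 = ±24
x = 9 + 24 = 33 or x = 9 - 24 = -15

x = -15, x = 33


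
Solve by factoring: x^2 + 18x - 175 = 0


We need two numbers that multiply to -175 and add to 18.
Those numbers are 25 and -7 (since 25 * (-7) = -175 and 25 + (-7) = 18).
So x^2 + 18x - 175 = (x + 25)(x - 7) = 0
Setting each factor to zero: x = -25 or x = 7

x = -25, x = 7


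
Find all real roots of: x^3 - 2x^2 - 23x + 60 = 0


Let p(x) = x^3 - 2x^2 - 23x + 60. By the rational root theorem (leading coefficient 1), any rational root is an integer divisor of 60: try ±1, ±2, ... in turn.
Test x = 1: value = 36 ≠ 0.
Test x = -1: value = 80 ≠ 0.
Test x = 2: value = 14 ≠ 0.
Test x = -2: value = 90 ≠ 0.
Test x = 3: value = 0 ✓, so (x - 3) is a factor.
Synthetic division by (x - 3): bring down 1; 1(3) - 2 = 1; 1(3) - 23 = -20; (-20)(3) + 60 = 0 → quotient x^2 + x - 20, remainder 0.
Solve the quadratic x^2 + x - 20 = 0: discriminant = 1^2 - 4(1)(-20) = 1 + 80 = 81.
sqrt(81) = 9, so x = (-1 ± 9)/2: x = 4 or x = -5.

x = -5, x = 3, x = 4


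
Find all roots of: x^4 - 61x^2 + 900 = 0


Let p(x) = x^4 - 61x^2 + 900. By the rational root theorem (leading coefficient 1), any rational root is an integer divisor of 900: try ±1, ±2, ... in turn.
Test x = 1: value = 840 ≠ 0.
Test x = -1: value = 840 ≠ 0.
Test x = 2: value = 672 ≠ 0.
Test x = -2: value = 672 ≠ 0.
Test x = 3: value = 432 ≠ 0.
Test x = -3: value = 432 ≠ 0.
Test x = 4: value = 180 ≠ 0.
Test x = -4: value = 180 ≠ 0.
Test x = 5: value = 0 ✓, so (x - 5) is a factor.
Synthetic division by (x - 5): bring down 1; 1(5) + 0 = 5; 5(5) - 61 = -36; (-36)(5) + 0 = -180; (-180)(5) + 900 = 0 → quotient x^3 + 5x^2 - 36x - 180, remainder 0.
Continue with the quotient x^3 + 5x^2 - 36x - 180 (candidates must divide 180; re-test x = 5 first in case it repeats).
Test x = 5: value = -110 ≠ 0.
Test x = -5: value = 0 ✓, so (x + 5) is a factor.
Synthetic division by (x + 5): bring down 1; 1(-5) + 5 = 0; 0(-5) - 36 = -36; (-36)(-5) - 180 = 0 → quotient x^2 - 36, remainder 0.
Solve the quadratic x^2 - 36 = 0: discriminant = 0^2 - 4(1)(-36) = 0 + 144 = 144.
sqrt(144) = 12, so x = (0 ± 12)/2: x = 6 or x = -6.
Collecting all roots found:

x = -6, x = -5, x = 5, x = 6


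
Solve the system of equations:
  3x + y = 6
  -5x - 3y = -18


Using Cramer's rule:
Determinant D = (3)(-3) - (-5)(1) = -9 + 5 = -4
Dx = (6)(-3) - (-18)(1) = -18 + 18 = 0
Dy = (3)(-18) - (-5)(6) = -54 + 30 = -24
x = Dx/D = 0/-4 = 0
y = Dy/D = -24/-4 = 6

x = 0, y = 6


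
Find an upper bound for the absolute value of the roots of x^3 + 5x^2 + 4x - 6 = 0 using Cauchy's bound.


Cauchy's bound: all roots r satisfy |r| <= 1 + max(|a_i/a_n|) for i = 0,...,n-1
where a_n is the leading coefficient.

Coefficients: [1, 5, 4, -6]
Leading coefficient a_n = 1
Ratios |a_i/a_n|: 5, 4, 6
Maximum ratio: 6
Cauchy's bound: |r| <= 1 + 6 = 7

Upper bound = 7


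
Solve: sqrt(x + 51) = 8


Square both sides: x + 51 = 8^2 = 64
x = 64 - 51 = 13
x = 13
Check: sqrt(1*13 + 51) = sqrt(64) = 8 ✓

x = 13


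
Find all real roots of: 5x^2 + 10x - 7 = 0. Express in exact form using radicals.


Using the quadratic formula: x = (-b ± sqrt(b^2 - 4ac)) / (2a)
Here a = 5, b = 10, c = -7
Discriminant = b^2 - 4ac = 10^2 - 4(5)(-7) = 100 + 140 = 240
Since discriminant = 240 > 0, there are two real roots.
x = (-10 ± 4*sqrt(15)) / 10
Simplifying: x = (-5 ± 2*sqrt(15)) / 5
Numerically: x ≈ 0.5492 or x ≈ -2.5492

x = (-5 + 2*sqrt(15)) / 5 or x = (-5 - 2*sqrt(15)) / 5


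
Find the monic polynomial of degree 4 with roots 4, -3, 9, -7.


A monic polynomial with roots 4, -3, 9, -7 is:
p(x) = (x - 4)(x + 3)(x - 9)(x + 7)
After multiplying by (x - 4): x - 4
After multiplying by (x + 3): x^2 - x - 12
After multiplying by (x - 9): x^3 - 10x^2 - 3x + 108
After multiplying by (x + 7): x^4 - 3x^3 - 73x^2 + 87x + 756

x^4 - 3x^3 - 73x^2 + 87x + 756


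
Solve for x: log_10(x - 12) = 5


Convert to exponential form: x - 12 = 10^5 = 100000
x = 100000 + 12 = 100012
Check: log_10(100012 - 12) = log_10(100000) = log_10(100000) = 5 ✓

x = 100012


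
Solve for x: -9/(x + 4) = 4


Multiply both sides by (x + 4): -9 = 4(x + 4)
Distribute: -9 = 4x + 16
4x = -9 - 16 = -25
x = -25/4

x = -25/4


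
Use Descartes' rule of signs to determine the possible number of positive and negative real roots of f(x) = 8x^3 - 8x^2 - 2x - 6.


Descartes' rule of signs:

For positive roots, count sign changes in f(x) = 8x^3 - 8x^2 - 2x - 6:
Signs of coefficients: +, -, -, -
Number of sign changes: 1
Possible positive real roots: 1

For negative roots, examine f(-x) = -8x^3 - 8x^2 + 2x - 6:
Signs of coefficients: -, -, +, -
Number of sign changes: 2
Possible negative real roots: 2, 0

Positive roots: 1; Negative roots: 2 or 0


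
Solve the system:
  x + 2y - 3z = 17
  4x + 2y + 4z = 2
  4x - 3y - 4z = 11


Using Cramer's rule. Expand each determinant along the first row.
D  = 1*[2*(-4) - 4*(-3)] - 2*[4*(-4) - 4*4] + (-3)*[4*(-3) - 2*4]
  = 1*(4) - 2*(-32) + (-3)*(-20) = 128
Dx = 17*[2*(-4) - 4*(-3)] - 2*[2*(-4) - 4*11] + (-3)*[2*(-3) - 2*11]
  = 17*(4) - 2*(-52) + (-3)*(-28) = 256
Dy = 1*[2*(-4) - 4*11] - 17*[4*(-4) - 4*4] + (-3)*[4*11 - 2*4]
  = 1*(-52) - 17*(-32) + (-3)*(36) = 384
Dz = 1*[2*11 - 2*(-3)] - 2*[4*11 - 2*4] + 17*[4*(-3) - 2*4]
  = 1*(28) - 2*(36) + 17*(-20) = -384
x = Dx/D = 256/128 = 2, y = Dy/D = 384/128 = 3, z = Dz/D = -384/128 = -3
Check eq1: (1)(2) + (2)(3) + (-3)(-3) = 17 = 17 ✓
Check eq2: (4)(2) + (2)(3) + (4)(-3) = 2 = 2 ✓
Check eq3: (4)(2) + (-3)(3) + (-4)(-3) = 11 = 11 ✓

x = 2, y = 3, z = -3


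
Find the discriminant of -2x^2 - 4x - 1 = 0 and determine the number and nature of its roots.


For ax^2 + bx + c = 0, discriminant D = b^2 - 4ac
Here a = -2, b = -4, c = -1
D = (-4)^2 - 4(-2)(-1) = 16 - 8 = 8

D = 8 > 0 but not a perfect square
The equation has 2 distinct real irrational roots.

Discriminant = 8, 2 distinct real irrational roots


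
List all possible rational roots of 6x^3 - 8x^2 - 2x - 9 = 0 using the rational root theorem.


Rational root theorem: possible roots are ±p/q where:
  p divides the constant term (-9): p ∈ {1, 3, 9}
  q divides the leading coefficient (6): q ∈ {1, 2, 3, 6}

All possible rational roots: -9, -9/2, -3, -3/2, -1, -1/2, -1/3, -1/6, 1/6, 1/3, 1/2, 1, 3/2, 3, 9/2, 9

-9, -9/2, -3, -3/2, -1, -1/2, -1/3, -1/6, 1/6, 1/3, 1/2, 1, 3/2, 3, 9/2, 9


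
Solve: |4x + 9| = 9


An absolute value equation |expr| = 9 gives two cases:
Case 1: 4x + 9 = 9
  4x = 0, so x = 0
Case 2: 4x + 9 = -9
  4x = -18, so x = -9/2

x = -9/2, x = 0


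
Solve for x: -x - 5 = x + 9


Starting with: -x - 5 = x + 9
Move all x terms to left: (-1 - 1)x = 9 + 5
Simplify: -2x = 14
Divide both sides by -2: x = -7

x = -7


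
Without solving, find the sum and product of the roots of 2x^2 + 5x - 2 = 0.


By Vieta's formulas for ax^2 + bx + c = 0:
  Sum of roots = -b/a
  Product of roots = c/a

Here a = 2, b = 5, c = -2
Sum = -(5)/2 = -5/2
Product = -2/2 = -1

Sum = -5/2, Product = -1


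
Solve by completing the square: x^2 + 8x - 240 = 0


Start: x^2 + 8x - 240 = 0
Move constant: x^2 + 8x = 240
Half of 8 is 4, squared is 16
Add 16 to both sides: x^2 + 8x + 16 = 256
(x + 4)^2 = 256
x + 4 = ±16
x = -4 + 16 = 12 or x = -4 - 16 = -20

x = -20, x = 12


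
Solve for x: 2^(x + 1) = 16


Express both sides with the same base.
16 = 2^4
Since the bases match, equate exponents: x + 1 = 4
So x = 4 - (1) = 3

x = 3


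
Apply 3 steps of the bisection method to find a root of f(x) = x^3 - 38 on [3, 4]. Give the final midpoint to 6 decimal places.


f(x) = x^3 - 38
f(3) = -11 < 0
f(4) = 26 > 0

Step 1: midpoint = (3.000000 + 4.000000)/2 = 3.500000
  f(3.500000) = 4.875000
  f(mid) > 0, so root is in [3.000000, 3.500000]

Step 2: midpoint = (3.000000 + 3.500000)/2 = 3.250000
  f(3.250000) = -3.671875
  f(mid) < 0, so root is in [3.250000, 3.500000]

Step 3: midpoint = (3.250000 + 3.500000)/2 = 3.375000
  f(3.375000) = 0.443359
  f(mid) > 0, so root is in [3.250000, 3.375000]

midpoint = 3.375000


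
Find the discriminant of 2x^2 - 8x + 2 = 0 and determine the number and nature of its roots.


For ax^2 + bx + c = 0, discriminant D = b^2 - 4ac
Here a = 2, b = -8, c = 2
D = (-8)^2 - 4(2)(2) = 64 - 16 = 48

D = 48 > 0 but not a perfect square
The equation has 2 distinct real irrational roots.

Discriminant = 48, 2 distinct real irrational roots


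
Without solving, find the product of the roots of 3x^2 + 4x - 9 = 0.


By Vieta's formulas for ax^2 + bx + c = 0:
  Sum of roots = -b/a
  Product of roots = c/a

Here a = 3, b = 4, c = -9
Sum = -(4)/3 = -4/3
Product = -9/3 = -3

Product = -3


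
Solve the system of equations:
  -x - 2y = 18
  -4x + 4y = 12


Using Cramer's rule:
Determinant D = (-1)(4) - (-4)(-2) = -4 - 8 = -12
Dx = (18)(4) - (12)(-2) = 72 + 24 = 96
Dy = (-1)(12) - (-4)(18) = -12 + 72 = 60
x = Dx/D = 96/-12 = -8
y = Dy/D = 60/-12 = -5

x = -8, y = -5


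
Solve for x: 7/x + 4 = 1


Subtract 4 from both sides: 7/x = -3
Multiply both sides by x: 7 = -3 * x
Divide by -3: x = -7/3

x = -7/3


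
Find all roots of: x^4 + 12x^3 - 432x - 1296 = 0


Let p(x) = x^4 + 12x^3 - 432x - 1296. By the rational root theorem (leading coefficient 1), any rational root is an integer divisor of 1296: try ±1, ±2, ... in turn.
Test x = 1: value = -1715 ≠ 0.
Test x = -1: value = -875 ≠ 0.
Test x = 2: value = -2048 ≠ 0.
Test x = -2: value = -512 ≠ 0.
Test x = 3: value = -2187 ≠ 0.
Test x = -3: value = -243 ≠ 0.
Test x = 4: value = -2000 ≠ 0.
Test x = -4: value = -80 ≠ 0.
Test x = 6: value = 0 ✓, so (x - 6) is a factor.
Synthetic division by (x - 6): bring down 1; 1(6) + 12 = 18; 18(6) + 0 = 108; 108(6) - 432 = 216; 216(6) - 1296 = 0 → quotient x^3 + 18x^2 + 108x + 216, remainder 0.
Continue with the quotient x^3 + 18x^2 + 108x + 216 (candidates must divide 216; re-test x = 6 first in case it repeats).
Test x = 6: value = 1728 ≠ 0.
Test x = -6: value = 0 ✓, so (x + 6) is a factor.
Synthetic division by (x + 6): bring down 1; 1(-6) + 18 = 12; 12(-6) + 108 = 36; 36(-6) + 216 = 0 → quotient x^2 + 12x + 36, remainder 0.
Solve the quadratic x^2 + 12x + 36 = 0: discriminant = 12^2 - 4(1)(36) = 144 - 144 = 0.
Discriminant = 0, so a double root: x = -12/2 = -6.
Collecting all roots found:

x = -6 (multiplicity 3), x = 6


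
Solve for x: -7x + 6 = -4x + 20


Starting with: -7x + 6 = -4x + 20
Move all x terms to left: (-7 + 4)x = 20 - 6
Simplify: -3x = 14
Divide both sides by -3: x = -14/3

x = -14/3


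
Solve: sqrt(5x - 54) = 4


Square both sides: 5x - 54 = 4^2 = 16
5x = 16 + 54 = 70
x = 14
Check: sqrt(5*14 - 54) = sqrt(16) = 4 ✓

x = 14


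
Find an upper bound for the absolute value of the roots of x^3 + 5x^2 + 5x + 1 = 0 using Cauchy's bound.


Cauchy's bound: all roots r satisfy |r| <= 1 + max(|a_i/a_n|) for i = 0,...,n-1
where a_n is the leading coefficient.

Coefficients: [1, 5, 5, 1]
Leading coefficient a_n = 1
Ratios |a_i/a_n|: 5, 5, 1
Maximum ratio: 5
Cauchy's bound: |r| <= 1 + 5 = 6

Upper bound = 6


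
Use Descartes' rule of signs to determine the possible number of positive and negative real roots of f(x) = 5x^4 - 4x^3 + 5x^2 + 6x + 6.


Descartes' rule of signs:

For positive roots, count sign changes in f(x) = 5x^4 - 4x^3 + 5x^2 + 6x + 6:
Signs of coefficients: +, -, +, +, +
Number of sign changes: 2
Possible positive real roots: 2, 0

For negative roots, examine f(-x) = 5x^4 + 4x^3 + 5x^2 - 6x + 6:
Signs of coefficients: +, +, +, -, +
Number of sign changes: 2
Possible negative real roots: 2, 0

Positive roots: 2 or 0; Negative roots: 2 or 0


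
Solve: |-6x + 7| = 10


An absolute value equation |expr| = 10 gives two cases:
Case 1: -6x + 7 = 10
  -6x = 3, so x = -1/2
Case 2: -6x + 7 = -10
  -6x = -17, so x = 17/6

x = -1/2, x = 17/6


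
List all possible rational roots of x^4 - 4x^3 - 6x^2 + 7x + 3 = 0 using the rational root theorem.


Rational root theorem: possible roots are ±p/q where:
  p divides the constant term (3): p ∈ {1, 3}
  q divides the leading coefficient (1): q ∈ {1}

All possible rational roots: -3, -1, 1, 3

-3, -1, 1, 3


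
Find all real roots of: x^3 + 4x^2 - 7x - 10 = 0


Let p(x) = x^3 + 4x^2 - 7x - 10. By the rational root theorem (leading coefficient 1), any rational root is an integer divisor of 10: try ±1, ±2, ... in turn.
Test x = 1: value = -12 ≠ 0.
Test x = -1: value = 0 ✓, so (x + 1) is a factor.
Synthetic division by (x + 1): bring down 1; 1(-1) + 4 = 3; 3(-1) - 7 = -10; (-10)(-1) - 10 = 0 → quotient x^2 + 3x - 10, remainder 0.
Solve the quadratic x^2 + 3x - 10 = 0: discriminant = 3^2 - 4(1)(-10) = 9 + 40 = 49.
sqrt(49) = 7, so x = (-3 ± 7)/2: x = 2 or x = -5.

x = -5, x = -1, x = 2


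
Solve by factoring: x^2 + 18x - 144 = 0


We need two numbers that multiply to -144 and add to 18.
Those numbers are 24 and -6 (since 24 * (-6) = -144 and 24 + (-6) = 18).
So x^2 + 18x - 144 = (x + 24)(x - 6) = 0
Setting each factor to zero: x = -24 or x = 6

x = -24, x = 6


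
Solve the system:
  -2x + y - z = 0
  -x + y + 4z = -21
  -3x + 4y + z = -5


Using Cramer's rule. Expand each determinant along the first row.
D  = (-2)*[1*1 - 4*4] - 1*[(-1)*1 - 4*(-3)] + (-1)*[(-1)*4 - 1*(-3)]
  = (-2)*(-15) - 1*(11) + (-1)*(-1) = 20
Dx = 0*[1*1 - 4*4] - 1*[(-21)*1 - 4*(-5)] + (-1)*[(-21)*4 - 1*(-5)]
  = 0*(-15) - 1*(-1) + (-1)*(-79) = 80
Dy = (-2)*[(-21)*1 - 4*(-5)] - 0*[(-1)*1 - 4*(-3)] + (-1)*[(-1)*(-5) - (-21)*(-3)]
  = (-2)*(-1) - 0*(11) + (-1)*(-58) = 60
Dz = (-2)*[1*(-5) - (-21)*4] - 1*[(-1)*(-5) - (-21)*(-3)] + 0*[(-1)*4 - 1*(-3)]
  = (-2)*(79) - 1*(-58) + 0*(-1) = -100
x = Dx/D = 80/20 = 4, y = Dy/D = 60/20 = 3, z = Dz/D = -100/20 = -5
Check eq1: (-2)(4) + (1)(3) + (-1)(-5) = 0 = 0 ✓
Check eq2: (-1)(4) + (1)(3) + (4)(-5) = -21 = -21 ✓
Check eq3: (-3)(4) + (4)(3) + (1)(-5) = -5 = -5 ✓

x = 4, y = 3, z = -5


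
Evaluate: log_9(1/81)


We need the exponent such that 9^? = 1/81
9^(-2) = 1/9^2 = 1/81
Therefore log_9(1/81) = -2

-2


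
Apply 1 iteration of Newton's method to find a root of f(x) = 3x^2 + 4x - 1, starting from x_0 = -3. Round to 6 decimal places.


Newton's method: x_(n+1) = x_n - f(x_n)/f'(x_n)
f(x) = 3x^2 + 4x - 1
f'(x) = 6x + 4

Iteration 1:
  f(-3.000000) = 14.000000
  f'(-3.000000) = -14.000000
  x_1 = -3.000000 - (14.000000)/(-14.000000) = -2.000000

x_1 = -2.000000


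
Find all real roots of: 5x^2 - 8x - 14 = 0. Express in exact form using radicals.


Using the quadratic formula: x = (-b ± sqrt(b^2 - 4ac)) / (2a)
Here a = 5, b = -8, c = -14
Discriminant = b^2 - 4ac = (-8)^2 - 4(5)(-14) = 64 + 280 = 344
Since discriminant = 344 > 0, there are two real roots.
x = (8 ± 2*sqrt(86)) / 10
Simplifying: x = (4 ± sqrt(86)) / 5
Numerically: x ≈ 2.6547 or x ≈ -1.0547

x = (4 + sqrt(86)) / 5 or x = (4 - sqrt(86)) / 5


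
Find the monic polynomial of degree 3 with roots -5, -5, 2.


A monic polynomial with roots -5, -5, 2 is:
p(x) = (x + 5)(x + 5)(x - 2)
After multiplying by (x + 5): x + 5
After multiplying by (x + 5): x^2 + 10x + 25
After multiplying by (x - 2): x^3 + 8x^2 + 5x - 50

x^3 + 8x^2 + 5x - 50


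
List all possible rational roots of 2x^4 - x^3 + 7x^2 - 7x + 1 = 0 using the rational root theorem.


Rational root theorem: possible roots are ±p/q where:
  p divides the constant term (1): p ∈ {1}
  q divides the leading coefficient (2): q ∈ {1, 2}

All possible rational roots: -1, -1/2, 1/2, 1

-1, -1/2, 1/2, 1


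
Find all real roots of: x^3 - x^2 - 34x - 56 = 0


Let p(x) = x^3 - x^2 - 34x - 56. By the rational root theorem (leading coefficient 1), any rational root is an integer divisor of 56: try ±1, ±2, ... in turn.
Test x = 1: value = -90 ≠ 0.
Test x = -1: value = -24 ≠ 0.
Test x = 2: value = -120 ≠ 0.
Test x = -2: value = 0 ✓, so (x + 2) is a factor.
Synthetic division by (x + 2): bring down 1; 1(-2) - 1 = -3; (-3)(-2) - 34 = -28; (-28)(-2) - 56 = 0 → quotient x^2 - 3x - 28, remainder 0.
Solve the quadratic x^2 - 3x - 28 = 0: discriminant = (-3)^2 - 4(1)(-28) = 9 + 112 = 121.
sqrt(121) = 11, so x = (3 ± 11)/2: x = 7 or x = -4.

x = -4, x = -2, x = 7


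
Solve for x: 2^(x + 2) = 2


Express both sides with the same base.
2 = 2^1
Since the bases match, equate exponents: x + 2 = 1
So x = 1 - (2) = -1

x = -1


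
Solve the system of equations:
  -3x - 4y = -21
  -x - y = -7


Using Cramer's rule:
Determinant D = (-3)(-1) - (-1)(-4) = 3 - 4 = -1
Dx = (-21)(-1) - (-7)(-4) = 21 - 28 = -7
Dy = (-3)(-7) - (-1)(-21) = 21 - 21 = 0
x = Dx/D = -7/-1 = 7
y = Dy/D = 0/-1 = 0

x = 7, y = 0


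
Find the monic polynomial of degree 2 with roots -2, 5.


A monic polynomial with roots -2, 5 is:
p(x) = (x + 2)(x - 5)
After multiplying by (x + 2): x + 2
After multiplying by (x - 5): x^2 - 3x - 10

x^2 - 3x - 10


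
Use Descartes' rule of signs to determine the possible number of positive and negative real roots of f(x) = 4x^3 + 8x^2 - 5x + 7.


Descartes' rule of signs:

For positive roots, count sign changes in f(x) = 4x^3 + 8x^2 - 5x + 7:
Signs of coefficients: +, +, -, +
Number of sign changes: 2
Possible positive real roots: 2, 0

For negative roots, examine f(-x) = -4x^3 + 8x^2 + 5x + 7:
Signs of coefficients: -, +, +, +
Number of sign changes: 1
Possible negative real roots: 1

Positive roots: 2 or 0; Negative roots: 1


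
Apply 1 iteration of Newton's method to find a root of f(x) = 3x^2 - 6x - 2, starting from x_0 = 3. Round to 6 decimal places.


Newton's method: x_(n+1) = x_n - f(x_n)/f'(x_n)
f(x) = 3x^2 - 6x - 2
f'(x) = 6x - 6

Iteration 1:
  f(3.000000) = 7.000000
  f'(3.000000) = 12.000000
  x_1 = 3.000000 - (7.000000)/(12.000000) = 2.416667

x_1 = 2.416667


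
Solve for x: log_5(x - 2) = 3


Convert to exponential form: x - 2 = 5^3 = 125
x = 125 + 2 = 127
Check: log_5(127 - 2) = log_5(125) = log_5(125) = 3 ✓

x = 127


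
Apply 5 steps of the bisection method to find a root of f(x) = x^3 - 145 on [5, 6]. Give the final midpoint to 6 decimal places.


f(x) = x^3 - 145
f(5) = -20 < 0
f(6) = 71 > 0

Step 1: midpoint = (5.000000 + 6.000000)/2 = 5.500000
  f(5.500000) = 21.375000
  f(mid) > 0, so root is in [5.000000, 5.500000]

Step 2: midpoint = (5.000000 + 5.500000)/2 = 5.250000
  f(5.250000) = -0.296875
  f(mid) < 0, so root is in [5.250000, 5.500000]

Step 3: midpoint = (5.250000 + 5.500000)/2 = 5.375000
  f(5.375000) = 10.287109
  f(mid) > 0, so root is in [5.250000, 5.375000]

Step 4: midpoint = (5.250000 + 5.375000)/2 = 5.312500
  f(5.312500) = 4.932861
  f(mid) > 0, so root is in [5.250000, 5.312500]

Step 5: midpoint = (5.250000 + 5.312500)/2 = 5.281250
  f(5.281250) = 2.302521
  f(mid) > 0, so root is in [5.250000, 5.281250]

midpoint = 5.281250


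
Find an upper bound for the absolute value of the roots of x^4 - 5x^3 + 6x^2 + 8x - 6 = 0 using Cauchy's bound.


Cauchy's bound: all roots r satisfy |r| <= 1 + max(|a_i/a_n|) for i = 0,...,n-1
where a_n is the leading coefficient.

Coefficients: [1, -5, 6, 8, -6]
Leading coefficient a_n = 1
Ratios |a_i/a_n|: 5, 6, 8, 6
Maximum ratio: 8
Cauchy's bound: |r| <= 1 + 8 = 9

Upper bound = 9


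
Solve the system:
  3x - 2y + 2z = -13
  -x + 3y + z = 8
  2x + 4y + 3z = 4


Using Cramer's rule. Expand each determinant along the first row.
D  = 3*[3*3 - 1*4] - (-2)*[(-1)*3 - 1*2] + 2*[(-1)*4 - 3*2]
  = 3*(5) - (-2)*(-5) + 2*(-10) = -15
Dx = (-13)*[3*3 - 1*4] - (-2)*[8*3 - 1*4] + 2*[8*4 - 3*4]
  = (-13)*(5) - (-2)*(20) + 2*(20) = 15
Dy = 3*[8*3 - 1*4] - (-13)*[(-1)*3 - 1*2] + 2*[(-1)*4 - 8*2]
  = 3*(20) - (-13)*(-5) + 2*(-20) = -45
Dz = 3*[3*4 - 8*4] - (-2)*[(-1)*4 - 8*2] + (-13)*[(-1)*4 - 3*2]
  = 3*(-20) - (-2)*(-20) + (-13)*(-10) = 30
x = Dx/D = 15/-15 = -1, y = Dy/D = -45/-15 = 3, z = Dz/D = 30/-15 = -2
Check eq1: (3)(-1) + (-2)(3) + (2)(-2) = -13 = -13 ✓
Check eq2: (-1)(-1) + (3)(3) + (1)(-2) = 8 = 8 ✓
Check eq3: (2)(-1) + (4)(3) + (3)(-2) = 4 = 4 ✓

x = -1, y = 3, z = -2


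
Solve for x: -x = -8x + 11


Starting with: -x = -8x + 11
Move all x terms to left: (-1 + 8)x = 11 - 0
Simplify: 7x = 11
Divide both sides by 7: x = 11/7

x = 11/7


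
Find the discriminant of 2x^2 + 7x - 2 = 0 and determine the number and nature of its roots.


For ax^2 + bx + c = 0, discriminant D = b^2 - 4ac
Here a = 2, b = 7, c = -2
D = (7)^2 - 4(2)(-2) = 49 + 16 = 65

D = 65 > 0 but not a perfect square
The equation has 2 distinct real irrational roots.

Discriminant = 65, 2 distinct real irrational roots


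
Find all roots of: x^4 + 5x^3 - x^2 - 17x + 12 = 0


Let p(x) = x^4 + 5x^3 - x^2 - 17x + 12. By the rational root theorem (leading coefficient 1), any rational root is an integer divisor of 12: try ±1, ±2, ... in turn.
Test x = 1: value = 0 ✓, so (x - 1) is a factor.
Synthetic division by (x - 1): bring down 1; 1(1) + 5 = 6; 6(1) - 1 = 5; 5(1) - 17 = -12; (-12)(1) + 12 = 0 → quotient x^3 + 6x^2 + 5x - 12, remainder 0.
Continue with the quotient x^3 + 6x^2 + 5x - 12 (candidates must divide 12; re-test x = 1 first in case it repeats).
Test x = 1: value = 0 ✓, so (x - 1) is a factor.
Synthetic division by (x - 1): bring down 1; 1(1) + 6 = 7; 7(1) + 5 = 12; 12(1) - 12 = 0 → quotient x^2 + 7x + 12, remainder 0.
Solve the quadratic x^2 + 7x + 12 = 0: discriminant = 7^2 - 4(1)(12) = 49 - 48 = 1.
sqrt(1) = 1, so x = (-7 ± 1)/2: x = -3 or x = -4.
Collecting all roots found:

x = -4, x = -3, x = 1 (multiplicity 2)


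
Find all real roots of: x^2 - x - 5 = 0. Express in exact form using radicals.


Using the quadratic formula: x = (-b ± sqrt(b^2 - 4ac)) / (2a)
Here a = 1, b = -1, c = -5
Discriminant = b^2 - 4ac = (-1)^2 - 4(1)(-5) = 1 + 20 = 21
Since discriminant = 21 > 0, there are two real roots.
x = (1 ± sqrt(21)) / 2
Numerically: x ≈ 2.7913 or x ≈ -1.7913

x = (1 + sqrt(21)) / 2 or x = (1 - sqrt(21)) / 2


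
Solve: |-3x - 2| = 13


An absolute value equation |expr| = 13 gives two cases:
Case 1: -3x - 2 = 13
  -3x = 15, so x = -5
Case 2: -3x - 2 = -13
  -3x = -11, so x = 11/3

x = -5, x = 11/3


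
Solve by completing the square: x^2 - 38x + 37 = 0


Start: x^2 - 38x + 37 = 0
Move constant: x^2 - 38x = -37
Half of -38 is -19, squared is 361
Add 361 to both sides: x^2 - 38x + 361 = 324
(x - 19)^2 = 324
x - 19 = ±18
x = 19 + 18 = 37 or x = 19 - 18 = 1

x = 1, x = 37


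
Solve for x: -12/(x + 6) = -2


Multiply both sides by (x + 6): -12 = -2(x + 6)
Distribute: -12 = -2x - 12
-2x = -12 + 12 = 0
x = 0

x = 0


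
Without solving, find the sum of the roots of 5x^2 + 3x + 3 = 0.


By Vieta's formulas for ax^2 + bx + c = 0:
  Sum of roots = -b/a
  Product of roots = c/a

Here a = 5, b = 3, c = 3
Sum = -(3)/5 = -3/5
Product = 3/5 = 3/5

Sum = -3/5


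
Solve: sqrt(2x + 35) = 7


Square both sides: 2x + 35 = 7^2 = 49
2x = 49 - 35 = 14
x = 7
Check: sqrt(2*7 + 35) = sqrt(49) = 7 ✓

x = 7


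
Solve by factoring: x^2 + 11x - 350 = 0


We need two numbers that multiply to -350 and add to 11.
Those numbers are 25 and -14 (since 25 * (-14) = -350 and 25 + (-14) = 11).
So x^2 + 11x - 350 = (x + 25)(x - 14) = 0
Setting each factor to zero: x = -25 or x = 14

x = -25, x = 14


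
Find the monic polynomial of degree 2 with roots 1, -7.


A monic polynomial with roots 1, -7 is:
p(x) = (x - 1)(x + 7)
After multiplying by (x - 1): x - 1
After multiplying by (x + 7): x^2 + 6x - 7

x^2 + 6x - 7


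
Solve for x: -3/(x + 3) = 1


Multiply both sides by (x + 3): -3 = 1(x + 3)
Distribute: -3 = x + 3
x = -3 - 3 = -6
x = -6

x = -6


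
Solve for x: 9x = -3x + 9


Starting with: 9x = -3x + 9
Move all x terms to left: (9 + 3)x = 9 - 0
Simplify: 12x = 9
Divide both sides by 12: x = 3/4

x = 3/4


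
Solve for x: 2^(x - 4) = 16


Express both sides with the same base.
16 = 2^4
Since the bases match, equate exponents: x - 4 = 4
So x = 4 - (-4) = 8

x = 8


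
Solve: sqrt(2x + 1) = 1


Square both sides: 2x + 1 = 1^2 = 1
2x = 1 - 1 = 0
x = 0
Check: sqrt(2*0 + 1) = sqrt(1) = 1 ✓

x = 0


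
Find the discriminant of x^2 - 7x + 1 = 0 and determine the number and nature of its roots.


For ax^2 + bx + c = 0, discriminant D = b^2 - 4ac
Here a = 1, b = -7, c = 1
D = (-7)^2 - 4(1)(1) = 49 - 4 = 45

D = 45 > 0 but not a perfect square
The equation has 2 distinct real irrational roots.

Discriminant = 45, 2 distinct real irrational roots


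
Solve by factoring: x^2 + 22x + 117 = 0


We need two numbers that multiply to 117 and add to 22.
Those numbers are 13 and 9 (since 13 * 9 = 117 and 13 + 9 = 22).
So x^2 + 22x + 117 = (x + 13)(x + 9) = 0
Setting each factor to zero: x = -13 or x = -9

x = -13, x = -9


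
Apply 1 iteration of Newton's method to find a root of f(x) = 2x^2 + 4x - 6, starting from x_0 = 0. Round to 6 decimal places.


Newton's method: x_(n+1) = x_n - f(x_n)/f'(x_n)
f(x) = 2x^2 + 4x - 6
f'(x) = 4x + 4

Iteration 1:
  f(0.000000) = -6.000000
  f'(0.000000) = 4.000000
  x_1 = 0.000000 - (-6.000000)/(4.000000) = 1.500000

x_1 = 1.500000


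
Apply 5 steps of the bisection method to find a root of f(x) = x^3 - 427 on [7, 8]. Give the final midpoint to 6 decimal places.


f(x) = x^3 - 427
f(7) = -84 < 0
f(8) = 85 > 0

Step 1: midpoint = (7.000000 + 8.000000)/2 = 7.500000
  f(7.500000) = -5.125000
  f(mid) < 0, so root is in [7.500000, 8.000000]

Step 2: midpoint = (7.500000 + 8.000000)/2 = 7.750000
  f(7.750000) = 38.484375
  f(mid) > 0, so root is in [7.500000, 7.750000]

Step 3: midpoint = (7.500000 + 7.750000)/2 = 7.625000
  f(7.625000) = 16.322266
  f(mid) > 0, so root is in [7.500000, 7.625000]

Step 4: midpoint = (7.500000 + 7.625000)/2 = 7.562500
  f(7.562500) = 5.510010
  f(mid) > 0, so root is in [7.500000, 7.562500]

Step 5: midpoint = (7.500000 + 7.562500)/2 = 7.531250
  f(7.531250) = 0.170441
  f(mid) > 0, so root is in [7.500000, 7.531250]

midpoint = 7.531250


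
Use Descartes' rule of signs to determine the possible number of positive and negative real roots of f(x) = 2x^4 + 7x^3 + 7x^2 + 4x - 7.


Descartes' rule of signs:

For positive roots, count sign changes in f(x) = 2x^4 + 7x^3 + 7x^2 + 4x - 7:
Signs of coefficients: +, +, +, +, -
Number of sign changes: 1
Possible positive real roots: 1

For negative roots, examine f(-x) = 2x^4 - 7x^3 + 7x^2 - 4x - 7:
Signs of coefficients: +, -, +, -, -
Number of sign changes: 3
Possible negative real roots: 3, 1

Positive roots: 1; Negative roots: 3 or 1


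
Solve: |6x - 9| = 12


An absolute value equation |expr| = 12 gives two cases:
Case 1: 6x - 9 = 12
  6x = 21, so x = 7/2
Case 2: 6x - 9 = -12
  6x = -3, so x = -1/2

x = -1/2, x = 7/2


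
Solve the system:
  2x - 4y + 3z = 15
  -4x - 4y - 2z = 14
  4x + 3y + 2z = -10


Using Cramer's rule. Expand each determinant along the first row.
D  = 2*[(-4)*2 - (-2)*3] - (-4)*[(-4)*2 - (-2)*4] + 3*[(-4)*3 - (-4)*4]
  = 2*(-2) - (-4)*(0) + 3*(4) = 8
Dx = 15*[(-4)*2 - (-2)*3] - (-4)*[14*2 - (-2)*(-10)] + 3*[14*3 - (-4)*(-10)]
  = 15*(-2) - (-4)*(8) + 3*(2) = 8
Dy = 2*[14*2 - (-2)*(-10)] - 15*[(-4)*2 - (-2)*4] + 3*[(-4)*(-10) - 14*4]
  = 2*(8) - 15*(0) + 3*(-16) = -32
Dz = 2*[(-4)*(-10) - 14*3] - (-4)*[(-4)*(-10) - 14*4] + 15*[(-4)*3 - (-4)*4]
  = 2*(-2) - (-4)*(-16) + 15*(4) = -8
x = Dx/D = 8/8 = 1, y = Dy/D = -32/8 = -4, z = Dz/D = -8/8 = -1
Check eq1: (2)(1) + (-4)(-4) + (3)(-1) = 15 = 15 ✓
Check eq2: (-4)(1) + (-4)(-4) + (-2)(-1) = 14 = 14 ✓
Check eq3: (4)(1) + (3)(-4) + (2)(-1) = -10 = -10 ✓

x = 1, y = -4, z = -1


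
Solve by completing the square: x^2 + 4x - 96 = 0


Start: x^2 + 4x - 96 = 0
Move constant: x^2 + 4x = 96
Half of 4 is 2, squared is 4
Add 4 to both sides: x^2 + 4x + 4 = 100
(x + 2)^2 = 100
x + 2 = ±10
x = -2 + 10 = 8 or x = -2 - 10 = -12

x = -12, x = 8


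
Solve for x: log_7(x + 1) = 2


Convert to exponential form: x + 1 = 7^2 = 49
x = 49 - 1 = 48
Check: log_7(48 + 1) = log_7(49) = log_7(49) = 2 ✓

x = 48


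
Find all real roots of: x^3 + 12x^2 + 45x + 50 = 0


Let p(x) = x^3 + 12x^2 + 45x + 50. By the rational root theorem (leading coefficient 1), any rational root is an integer divisor of 50: try ±1, ±2, ... in turn.
Test x = 1: value = 108 ≠ 0.
Test x = -1: value = 16 ≠ 0.
Test x = 2: value = 196 ≠ 0.
Test x = -2: value = 0 ✓, so (x + 2) is a factor.
Synthetic division by (x + 2): bring down 1; 1(-2) + 12 = 10; 10(-2) + 45 = 25; 25(-2) + 50 = 0 → quotient x^2 + 10x + 25, remainder 0.
Solve the quadratic x^2 + 10x + 25 = 0: discriminant = 10^2 - 4(1)(25) = 100 - 100 = 0.
Discriminant = 0, so a double root: x = -10/2 = -5.

x = -5 (multiplicity 2), x = -2


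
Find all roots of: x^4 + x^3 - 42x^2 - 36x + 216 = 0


Let p(x) = x^4 + x^3 - 42x^2 - 36x + 216. By the rational root theorem (leading coefficient 1), any rational root is an integer divisor of 216: try ±1, ±2, ... in turn.
Test x = 1: value = 140 ≠ 0.
Test x = -1: value = 210 ≠ 0.
Test x = 2: value = 0 ✓, so (x - 2) is a factor.
Synthetic division by (x - 2): bring down 1; 1(2) + 1 = 3; 3(2) - 42 = -36; (-36)(2) - 36 = -108; (-108)(2) + 216 = 0 → quotient x^3 + 3x^2 - 36x - 108, remainder 0.
Continue with the quotient x^3 + 3x^2 - 36x - 108 (candidates must divide 108; re-test x = 2 first in case it repeats).
Test x = 2: value = -160 ≠ 0.
Test x = -2: value = -32 ≠ 0.
Test x = 3: value = -162 ≠ 0.
Test x = -3: value = 0 ✓, so (x + 3) is a factor.
Synthetic division by (x + 3): bring down 1; 1(-3) + 3 = 0; 0(-3) - 36 = -36; (-36)(-3) - 108 = 0 → quotient x^2 - 36, remainder 0.
Solve the quadratic x^2 - 36 = 0: discriminant = 0^2 - 4(1)(-36) = 0 + 144 = 144.
sqrt(144) = 12, so x = (0 ± 12)/2: x = 6 or x = -6.
Collecting all roots found:

x = -6, x = -3, x = 2, x = 6


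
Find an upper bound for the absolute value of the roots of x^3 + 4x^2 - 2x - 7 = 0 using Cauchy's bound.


Cauchy's bound: all roots r satisfy |r| <= 1 + max(|a_i/a_n|) for i = 0,...,n-1
where a_n is the leading coefficient.

Coefficients: [1, 4, -2, -7]
Leading coefficient a_n = 1
Ratios |a_i/a_n|: 4, 2, 7
Maximum ratio: 7
Cauchy's bound: |r| <= 1 + 7 = 8

Upper bound = 8


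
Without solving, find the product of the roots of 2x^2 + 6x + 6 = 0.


By Vieta's formulas for ax^2 + bx + c = 0:
  Sum of roots = -b/a
  Product of roots = c/a

Here a = 2, b = 6, c = 6
Sum = -(6)/2 = -3
Product = 6/2 = 3

Product = 3


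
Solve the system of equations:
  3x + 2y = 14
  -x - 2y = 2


Using Cramer's rule:
Determinant D = (3)(-2) - (-1)(2) = -6 + 2 = -4
Dx = (14)(-2) - (2)(2) = -28 - 4 = -32
Dy = (3)(2) - (-1)(14) = 6 + 14 = 20
x = Dx/D = -32/-4 = 8
y = Dy/D = 20/-4 = -5

x = 8, y = -5


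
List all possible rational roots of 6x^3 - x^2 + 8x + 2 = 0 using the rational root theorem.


Rational root theorem: possible roots are ±p/q where:
  p divides the constant term (2): p ∈ {1, 2}
  q divides the leading coefficient (6): q ∈ {1, 2, 3, 6}

All possible rational roots: -2, -1, -2/3, -1/2, -1/3, -1/6, 1/6, 1/3, 1/2, 2/3, 1, 2

-2, -1, -2/3, -1/2, -1/3, -1/6, 1/6, 1/3, 1/2, 2/3, 1, 2


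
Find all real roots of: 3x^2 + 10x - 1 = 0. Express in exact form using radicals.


Using the quadratic formula: x = (-b ± sqrt(b^2 - 4ac)) / (2a)
Here a = 3, b = 10, c = -1
Discriminant = b^2 - 4ac = 10^2 - 4(3)(-1) = 100 + 12 = 112
Since discriminant = 112 > 0, there are two real roots.
x = (-10 ± 4*sqrt(7)) / 6
Simplifying: x = (-5 ± 2*sqrt(7)) / 3
Numerically: x ≈ 0.0972 or x ≈ -3.4305

x = (-5 + 2*sqrt(7)) / 3 or x = (-5 - 2*sqrt(7)) / 3


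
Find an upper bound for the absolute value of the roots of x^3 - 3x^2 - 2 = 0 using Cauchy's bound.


Cauchy's bound: all roots r satisfy |r| <= 1 + max(|a_i/a_n|) for i = 0,...,n-1
where a_n is the leading coefficient.

Coefficients: [1, -3, 0, -2]
Leading coefficient a_n = 1
Ratios |a_i/a_n|: 3, 0, 2
Maximum ratio: 3
Cauchy's bound: |r| <= 1 + 3 = 4

Upper bound = 4


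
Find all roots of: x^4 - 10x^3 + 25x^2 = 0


The lowest-degree term is x^2, so x = 0 is a root with multiplicity 2. Factor out x^2:
  x^2 - 10x + 25 = 0
Solve the quadratic x^2 - 10x + 25 = 0: discriminant = (-10)^2 - 4(1)(25) = 100 - 100 = 0.
Discriminant = 0, so a double root: x = 10/2 = 5.
Collecting all roots found:

x = 0 (multiplicity 2), x = 5 (multiplicity 2)


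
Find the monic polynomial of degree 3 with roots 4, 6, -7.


A monic polynomial with roots 4, 6, -7 is:
p(x) = (x - 4)(x - 6)(x + 7)
After multiplying by (x - 4): x - 4
After multiplying by (x - 6): x^2 - 10x + 24
After multiplying by (x + 7): x^3 - 3x^2 - 46x + 168

x^3 - 3x^2 - 46x + 168


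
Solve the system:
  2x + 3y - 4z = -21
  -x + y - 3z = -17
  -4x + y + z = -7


Using Cramer's rule. Expand each determinant along the first row.
D  = 2*[1*1 - (-3)*1] - 3*[(-1)*1 - (-3)*(-4)] + (-4)*[(-1)*1 - 1*(-4)]
  = 2*(4) - 3*(-13) + (-4)*(3) = 35
Dx = (-21)*[1*1 - (-3)*1] - 3*[(-17)*1 - (-3)*(-7)] + (-4)*[(-17)*1 - 1*(-7)]
  = (-21)*(4) - 3*(-38) + (-4)*(-10) = 70
Dy = 2*[(-17)*1 - (-3)*(-7)] - (-21)*[(-1)*1 - (-3)*(-4)] + (-4)*[(-1)*(-7) - (-17)*(-4)]
  = 2*(-38) - (-21)*(-13) + (-4)*(-61) = -105
Dz = 2*[1*(-7) - (-17)*1] - 3*[(-1)*(-7) - (-17)*(-4)] + (-21)*[(-1)*1 - 1*(-4)]
  = 2*(10) - 3*(-61) + (-21)*(3) = 140
x = Dx/D = 70/35 = 2, y = Dy/D = -105/35 = -3, z = Dz/D = 140/35 = 4
Check eq1: (2)(2) + (3)(-3) + (-4)(4) = -21 = -21 ✓
Check eq2: (-1)(2) + (1)(-3) + (-3)(4) = -17 = -17 ✓
Check eq3: (-4)(2) + (1)(-3) + (1)(4) = -7 = -7 ✓

x = 2, y = -3, z = 4


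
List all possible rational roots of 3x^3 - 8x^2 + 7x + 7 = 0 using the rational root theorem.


Rational root theorem: possible roots are ±p/q where:
  p divides the constant term (7): p ∈ {1, 7}
  q divides the leading coefficient (3): q ∈ {1, 3}

All possible rational roots: -7, -7/3, -1, -1/3, 1/3, 1, 7/3, 7

-7, -7/3, -1, -1/3, 1/3, 1, 7/3, 7


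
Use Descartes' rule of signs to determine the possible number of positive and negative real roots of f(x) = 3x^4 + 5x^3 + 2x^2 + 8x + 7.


Descartes' rule of signs:

For positive roots, count sign changes in f(x) = 3x^4 + 5x^3 + 2x^2 + 8x + 7:
Signs of coefficients: +, +, +, +, +
Number of sign changes: 0
Possible positive real roots: 0

For negative roots, examine f(-x) = 3x^4 - 5x^3 + 2x^2 - 8x + 7:
Signs of coefficients: +, -, +, -, +
Number of sign changes: 4
Possible negative real roots: 4, 2, 0

Positive roots: 0; Negative roots: 4 or 2 or 0


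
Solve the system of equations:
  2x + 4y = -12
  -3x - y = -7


Using Cramer's rule:
Determinant D = (2)(-1) - (-3)(4) = -2 + 12 = 10
Dx = (-12)(-1) - (-7)(4) = 12 + 28 = 40
Dy = (2)(-7) - (-3)(-12) = -14 - 36 = -50
x = Dx/D = 40/10 = 4
y = Dy/D = -50/10 = -5

x = 4, y = -5
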